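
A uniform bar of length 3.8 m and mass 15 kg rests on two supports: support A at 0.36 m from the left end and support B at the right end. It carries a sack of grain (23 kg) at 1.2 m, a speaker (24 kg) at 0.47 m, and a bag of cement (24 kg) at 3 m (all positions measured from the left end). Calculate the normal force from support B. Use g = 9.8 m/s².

R_B ≈ 309 N

About support A:
Beam weight: 15 × 9.8 = 147 N down at 1.9 m → arm 1.54 m, τ = 147 × 1.54 = 226.4 N·m clockwise.
Sack of grain: 23 × 9.8 = 225.4 N down at 1.2 m → arm 0.84 m, τ = 225.4 × 0.84 = 189.3 N·m clockwise.
Speaker: 24 × 9.8 = 235.2 N down at 0.47 m → arm 0.11 m, τ = 235.2 × 0.11 = 25.87 N·m clockwise.
Bag of cement: 24 × 9.8 = 235.2 N down at 3 m → arm 2.64 m, τ = 235.2 × 2.64 = 620.9 N·m clockwise.
Net load moment about support A = 1062 N·m clockwise.
Reaction R at support B is upward at 3.8 m, arm 3.44 m → moment R × 3.44 counterclockwise.
For rotational equilibrium, R × 3.44 = 1062, so R = 309 N.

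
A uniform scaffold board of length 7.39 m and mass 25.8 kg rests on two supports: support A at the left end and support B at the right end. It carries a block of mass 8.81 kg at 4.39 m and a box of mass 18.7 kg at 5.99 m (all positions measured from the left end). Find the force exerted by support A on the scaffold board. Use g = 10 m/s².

R_A ≈ 200 N

Choose support B as the axis so its reaction then has zero moment arm.
Beam weight: 25.8 × 10 = 258 N down at 3.695 m → arm 3.695 m, τ = 258 × 3.695 = 953.3 N·m counterclockwise.
Block: 8.81 × 10 = 88.1 N down at 4.39 m → arm 3 m, τ = 88.1 × 3 = 264.3 N·m counterclockwise.
Box: 18.7 × 10 = 187 N down at 5.99 m → arm 1.4 m, τ = 187 × 1.4 = 261.8 N·m counterclockwise.
Net load moment about support B = 1479 N·m counterclockwise.
Reaction R at support A is upward at 0 m, arm 7.39 m → moment R × 7.39 clockwise.
Setting net torque to zero: R × 7.39 = 1479 → R = 200 N.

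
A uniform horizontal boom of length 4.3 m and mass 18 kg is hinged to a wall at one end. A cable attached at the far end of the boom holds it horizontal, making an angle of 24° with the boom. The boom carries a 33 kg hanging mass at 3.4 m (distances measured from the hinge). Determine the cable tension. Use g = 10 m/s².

T ≈ 863 N

Taking torques about the hinge:
Beam weight: 18 × 10 = 180 N down at 2.15 m → arm 2.15 m, τ = 180 × 2.15 = 387 N·m clockwise.
Hanging mass: 33 × 10 = 330 N down at 3.4 m → arm 3.4 m, τ = 330 × 3.4 = 1122 N·m clockwise.
Total clockwise load moment = 1509 N·m.
The cable tension T acts at 4.3 m; only its component perpendicular to the boom, T sinθ, produces torque. sin 24° = 0.4067.
Balancing moments: T × 4.3 × 0.4067 = 1509, giving T = 1509 / 1.749 = 863 N.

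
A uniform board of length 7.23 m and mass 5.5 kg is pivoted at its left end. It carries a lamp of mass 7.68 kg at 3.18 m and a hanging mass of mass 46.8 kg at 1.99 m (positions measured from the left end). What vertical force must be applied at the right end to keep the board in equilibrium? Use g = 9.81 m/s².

Sum moments about the left end (the unknown pivot reaction has zero arm there).
Beam weight: 5.5 × 9.81 = 53.96 N down at 3.615 m → arm 3.615 m, τ = 53.96 × 3.615 = 195.1 N·m clockwise.
Lamp: 7.68 × 9.81 = 75.34 N down at 3.18 m → arm 3.18 m, τ = 75.34 × 3.18 = 239.6 N·m clockwise.
Hanging mass: 46.8 × 9.81 = 459.1 N down at 1.99 m → arm 1.99 m, τ = 459.1 × 1.99 = 913.6 N·m clockwise.
Net moment of the loads = 1348 N·m clockwise.
The upward force F acts at the right end, arm 7.23 m, giving F × 7.23 counterclockwise.
Setting net torque to zero: F × 7.23 = 1348 → F = 1348 / 7.23 = 186 N.

F ≈ 186 N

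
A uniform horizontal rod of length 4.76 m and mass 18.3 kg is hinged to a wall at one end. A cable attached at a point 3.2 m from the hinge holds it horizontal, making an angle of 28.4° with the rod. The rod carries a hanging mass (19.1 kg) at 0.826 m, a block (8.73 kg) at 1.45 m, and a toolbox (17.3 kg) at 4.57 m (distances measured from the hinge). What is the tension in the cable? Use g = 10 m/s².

T ≈ 992 N

Sum moments about the hinge (the unknown hinge reaction has zero arm there).
Beam weight: 18.3 × 10 = 183 N down at 2.38 m → arm 2.38 m, τ = 183 × 2.38 = 435.5 N·m clockwise.
Hanging mass: 19.1 × 10 = 191 N down at 0.826 m → arm 0.826 m, τ = 191 × 0.826 = 157.8 N·m clockwise.
Block: 8.73 × 10 = 87.3 N down at 1.45 m → arm 1.45 m, τ = 87.3 × 1.45 = 126.6 N·m clockwise.
Toolbox: 17.3 × 10 = 173 N down at 4.57 m → arm 4.57 m, τ = 173 × 4.57 = 790.6 N·m clockwise.
Total clockwise load moment = 1510 N·m.
The cable tension T acts at 3.2 m; only its component perpendicular to the rod, T sinθ, produces torque. sin 28.4° = 0.4756.
For rotational equilibrium, T × 3.2 × 0.4756 = 1510, so T = 1510 / 1.522 = 992 N.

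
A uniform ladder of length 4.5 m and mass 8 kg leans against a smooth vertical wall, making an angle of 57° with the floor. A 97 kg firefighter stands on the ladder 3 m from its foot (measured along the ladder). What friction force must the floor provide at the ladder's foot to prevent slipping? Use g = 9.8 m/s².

f ≈ 437 N

Choose the foot of the ladder as the axis so the floor normal and friction both act there and drop out.
Ladder weight 8×9.8 = 78.4 N acts at 2.25 m along the ladder; its horizontal arm is 2.25·cos57° = 1.225 m → τ = 96.04 N·m clockwise.
Firefighter: 97×9.8 = 950.6 N at 3 m → arm 1.634 m → τ = 1553 N·m clockwise.
Wall normal N acts horizontally at the top; its moment arm is the height L sinθ = 4.5·sin57° = 3.774 m, counterclockwise.
Στ = 0 ⇒ N × 3.774 = 1649 ⇒ N = 437 N.
ΣFx = 0: friction at the foot balances the wall's push, so f = N_wall = 437 N.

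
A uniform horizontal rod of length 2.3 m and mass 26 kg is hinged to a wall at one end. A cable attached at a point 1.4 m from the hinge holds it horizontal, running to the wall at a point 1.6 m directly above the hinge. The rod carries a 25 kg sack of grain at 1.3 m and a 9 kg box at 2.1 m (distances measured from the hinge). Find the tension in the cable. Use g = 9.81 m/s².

Taking torques about the hinge:
Beam weight: 26 × 9.81 = 255.1 N down at 1.15 m → arm 1.15 m, τ = 255.1 × 1.15 = 293.4 N·m clockwise.
Sack of grain: 25 × 9.81 = 245.2 N down at 1.3 m → arm 1.3 m, τ = 245.2 × 1.3 = 318.8 N·m clockwise.
Box: 9 × 9.81 = 88.29 N down at 2.1 m → arm 2.1 m, τ = 88.29 × 2.1 = 185.4 N·m clockwise.
Total clockwise load moment = 797.6 N·m.
The cable tension T acts at 1.4 m; only its component perpendicular to the rod, T sinθ, produces torque. sinθ = h/√(h²+d²) = 1.6/√(1.6²+1.4²) = 0.7526.
For rotational equilibrium, T × 1.4 × 0.7526 = 797.6, so T = 797.6 / 1.054 = 757 N.

T ≈ 757 N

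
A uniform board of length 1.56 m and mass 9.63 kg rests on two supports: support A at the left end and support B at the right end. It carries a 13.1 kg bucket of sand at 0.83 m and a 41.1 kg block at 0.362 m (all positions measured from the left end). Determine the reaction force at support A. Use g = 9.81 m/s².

R_A ≈ 417 N

Sum moments about support B (its reaction then has zero moment arm).
Beam weight: 9.63 × 9.81 = 94.47 N down at 0.78 m → arm 0.78 m, τ = 94.47 × 0.78 = 73.69 N·m counterclockwise.
Bucket of sand: 13.1 × 9.81 = 128.5 N down at 0.83 m → arm 0.73 m, τ = 128.5 × 0.73 = 93.8 N·m counterclockwise.
Block: 41.1 × 9.81 = 403.2 N down at 0.362 m → arm 1.198 m, τ = 403.2 × 1.198 = 483 N·m counterclockwise.
Net load moment about support B = 650.5 N·m counterclockwise.
Reaction R at support A is upward at 0 m, arm 1.56 m → moment R × 1.56 clockwise.
Setting net torque to zero: R × 1.56 = 650.5 → R = 417 N.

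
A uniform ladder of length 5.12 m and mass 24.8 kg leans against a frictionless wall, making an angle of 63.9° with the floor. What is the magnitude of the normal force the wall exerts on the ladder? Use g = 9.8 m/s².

Sum moments about the foot of the ladder (the floor normal and friction both act there and drop out).
Ladder weight 24.8×9.8 = 243 N acts at 2.56 m along the ladder; its horizontal arm is 2.56·cos63.9° = 1.126 m → τ = 273.6 N·m clockwise.
Wall normal N acts horizontally at the top; its moment arm is the height L sinθ = 5.12·sin63.9° = 4.598 m, counterclockwise.
Στ = 0 ⇒ N × 4.598 = 273.6 ⇒ N = 59.5 N.

N_wall ≈ 59.5 N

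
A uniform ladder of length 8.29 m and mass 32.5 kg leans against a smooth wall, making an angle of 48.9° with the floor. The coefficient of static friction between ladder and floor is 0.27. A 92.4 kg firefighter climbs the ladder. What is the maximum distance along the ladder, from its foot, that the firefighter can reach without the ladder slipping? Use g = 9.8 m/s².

Take moments about the foot of the ladder.
Ladder weight 32.5×9.8 = 318.5 N acts at 4.145 m along the ladder; its horizontal arm is 4.145·cos48.9° = 2.725 m → τ = 867.9 N·m clockwise.
Firefighter weight 92.4×9.8 = 905.5 N at distance d → arm d·cos48.9° → τ = 905.5·d·0.6574 clockwise.
Wall normal N at the top has arm L sinθ = 6.247 m counterclockwise, so Στ = 0 gives N·6.247 = 867.9 + 595.3·d.
ΣFy = 0 ⇒ N_floor = 1224 N, so the maximum friction is μ_s·N_floor = 0.27×1224 = 330.5 N. ΣFx = 0 ⇒ N_wall = f, so at the slipping point N = 330.5 N.
Substituting: 330.5×6.247 = 867.9 + 595.3·d ⇒ d = (2065 − 867.9) / 595.3 = 2.01 m.

d ≈ 2.01 m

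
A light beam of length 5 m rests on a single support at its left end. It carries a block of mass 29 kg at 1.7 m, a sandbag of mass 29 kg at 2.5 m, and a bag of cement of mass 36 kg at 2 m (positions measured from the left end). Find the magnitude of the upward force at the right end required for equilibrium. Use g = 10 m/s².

F ≈ 388 N

Sum moments about the left end (the unknown pivot reaction has zero arm there).
Block: 29 × 10 = 290 N down at 1.7 m → arm 1.7 m, τ = 290 × 1.7 = 493 N·m clockwise.
Sandbag: 29 × 10 = 290 N down at 2.5 m → arm 2.5 m, τ = 290 × 2.5 = 725 N·m clockwise.
Bag of cement: 36 × 10 = 360 N down at 2 m → arm 2 m, τ = 360 × 2 = 720 N·m clockwise.
Net moment of the loads = 1938 N·m clockwise.
The upward force F acts at the right end, arm 5 m, giving F × 5 counterclockwise.
Στ = 0 ⇒ F × 5 = 1938 ⇒ F = 1938 / 5 = 388 N.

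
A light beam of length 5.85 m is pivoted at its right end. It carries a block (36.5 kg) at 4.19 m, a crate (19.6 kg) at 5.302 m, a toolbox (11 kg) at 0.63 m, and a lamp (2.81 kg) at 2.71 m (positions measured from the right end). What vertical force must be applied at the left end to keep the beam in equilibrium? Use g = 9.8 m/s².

F ≈ 455 N

About the right end:
Block: 36.5 × 9.8 = 357.7 N down at 4.19 m → arm 4.19 m, τ = 357.7 × 4.19 = 1499 N·m counterclockwise.
Crate: 19.6 × 9.8 = 192.1 N down at 5.302 m → arm 5.302 m, τ = 192.1 × 5.302 = 1019 N·m counterclockwise.
Toolbox: 11 × 9.8 = 107.8 N down at 0.63 m → arm 0.63 m, τ = 107.8 × 0.63 = 67.91 N·m counterclockwise.
Lamp: 2.81 × 9.8 = 27.54 N down at 2.71 m → arm 2.71 m, τ = 27.54 × 2.71 = 74.63 N·m counterclockwise.
Net moment of the loads = 2661 N·m counterclockwise.
The upward force F acts at the left end, arm 5.85 m, giving F × 5.85 clockwise.
Balancing moments: F × 5.85 = 2661, giving F = 2661 / 5.85 = 455 N.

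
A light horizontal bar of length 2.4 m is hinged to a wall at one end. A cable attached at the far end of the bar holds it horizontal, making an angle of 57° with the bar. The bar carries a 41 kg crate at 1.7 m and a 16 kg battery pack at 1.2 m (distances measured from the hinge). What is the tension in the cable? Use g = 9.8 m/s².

Choose the hinge as the axis so the unknown hinge reaction has zero arm there.
Crate: 41 × 9.8 = 401.8 N down at 1.7 m → arm 1.7 m, τ = 401.8 × 1.7 = 683.1 N·m clockwise.
Battery pack: 16 × 9.8 = 156.8 N down at 1.2 m → arm 1.2 m, τ = 156.8 × 1.2 = 188.2 N·m clockwise.
Total clockwise load moment = 871.3 N·m.
The cable tension T acts at 2.4 m; only its component perpendicular to the bar, T sinθ, produces torque. sin 57° = 0.8387.
Στ = 0 ⇒ T × 2.4 × 0.8387 = 871.3 ⇒ T = 871.3 / 2.013 = 433 N.

T ≈ 433 N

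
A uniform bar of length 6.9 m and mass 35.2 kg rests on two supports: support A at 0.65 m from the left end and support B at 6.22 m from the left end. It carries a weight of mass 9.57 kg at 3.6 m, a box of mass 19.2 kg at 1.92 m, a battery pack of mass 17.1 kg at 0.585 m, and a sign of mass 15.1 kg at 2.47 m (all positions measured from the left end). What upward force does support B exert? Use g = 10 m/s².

R_B ≈ 319 N

About support A:
Beam weight: 35.2 × 10 = 352 N down at 3.45 m → arm 2.8 m, τ = 352 × 2.8 = 985.6 N·m clockwise.
Weight: 9.57 × 10 = 95.7 N down at 3.6 m → arm 2.95 m, τ = 95.7 × 2.95 = 282.3 N·m clockwise.
Box: 19.2 × 10 = 192 N down at 1.92 m → arm 1.27 m, τ = 192 × 1.27 = 243.8 N·m clockwise.
Battery pack: 17.1 × 10 = 171 N down at 0.585 m → arm 0.065 m, τ = 171 × 0.065 = 11.12 N·m counterclockwise.
Sign: 15.1 × 10 = 151 N down at 2.47 m → arm 1.82 m, τ = 151 × 1.82 = 274.8 N·m clockwise.
Net load moment about support A = 1775 N·m clockwise.
Reaction R at support B is upward at 6.22 m, arm 5.57 m → moment R × 5.57 counterclockwise.
Στ = 0 ⇒ R × 5.57 = 1775 ⇒ R = 319 N.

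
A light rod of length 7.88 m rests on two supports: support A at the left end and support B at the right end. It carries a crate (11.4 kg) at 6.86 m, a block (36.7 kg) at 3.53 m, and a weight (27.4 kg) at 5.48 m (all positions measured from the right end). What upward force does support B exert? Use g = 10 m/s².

R_B ≈ 301 N

Sum moments about support A (its reaction then has zero moment arm).
Crate: 11.4 × 10 = 114 N down at 6.86 m → arm 1.02 m, τ = 114 × 1.02 = 116.3 N·m clockwise.
Block: 36.7 × 10 = 367 N down at 3.53 m → arm 4.35 m, τ = 367 × 4.35 = 1596 N·m clockwise.
Weight: 27.4 × 10 = 274 N down at 5.48 m → arm 2.4 m, τ = 274 × 2.4 = 657.6 N·m clockwise.
Net load moment about support A = 2370 N·m clockwise.
Reaction R at support B is upward at 0 m, arm 7.88 m → moment R × 7.88 counterclockwise.
Setting net torque to zero: R × 7.88 = 2370 → R = 301 N.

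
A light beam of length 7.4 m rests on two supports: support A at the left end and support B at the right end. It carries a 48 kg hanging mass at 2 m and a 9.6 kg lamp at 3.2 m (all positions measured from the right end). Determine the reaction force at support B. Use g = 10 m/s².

R_B ≈ 405 N

Sum moments about support A (its reaction then has zero moment arm).
Hanging mass: 48 × 10 = 480 N down at 2 m → arm 5.4 m, τ = 480 × 5.4 = 2592 N·m clockwise.
Lamp: 9.6 × 10 = 96 N down at 3.2 m → arm 4.2 m, τ = 96 × 4.2 = 403.2 N·m clockwise.
Net load moment about support A = 2995 N·m clockwise.
Reaction R at support B is upward at 0 m, arm 7.4 m → moment R × 7.4 counterclockwise.
Στ = 0 ⇒ R × 7.4 = 2995 ⇒ R = 405 N.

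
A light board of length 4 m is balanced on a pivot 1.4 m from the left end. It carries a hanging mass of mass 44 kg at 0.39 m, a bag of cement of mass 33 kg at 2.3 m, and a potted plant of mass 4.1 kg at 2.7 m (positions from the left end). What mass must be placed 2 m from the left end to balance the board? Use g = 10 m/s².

Sum moments about the pivot (at 1.4 m from the left end) (the support reaction has zero arm there).
Hanging mass: 44 × 10 = 440 N down at 0.39 m → arm 1.01 m, τ = 440 × 1.01 = 444.4 N·m counterclockwise.
Bag of cement: 33 × 10 = 330 N down at 2.3 m → arm 0.9 m, τ = 330 × 0.9 = 297 N·m clockwise.
Potted plant: 4.1 × 10 = 41 N down at 2.7 m → arm 1.3 m, τ = 41 × 1.3 = 53.3 N·m clockwise.
Net moment of known loads = 94.1 N·m counterclockwise.
An unknown mass m at 2 m has arm 0.6 m; its moment is m·g·0.6 clockwise.
For rotational equilibrium, m × 10 × 0.6 = 94.1, so m = 94.1 / (10 × 0.6) = 15.7 kg.

m ≈ 15.7 kg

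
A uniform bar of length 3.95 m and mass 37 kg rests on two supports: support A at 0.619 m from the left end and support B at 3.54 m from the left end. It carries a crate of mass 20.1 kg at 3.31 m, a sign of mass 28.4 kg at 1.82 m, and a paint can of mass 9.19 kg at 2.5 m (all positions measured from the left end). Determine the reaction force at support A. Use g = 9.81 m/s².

R_A ≈ 406 N

About support B:
Beam weight: 37 × 9.81 = 363 N down at 1.975 m → arm 1.565 m, τ = 363 × 1.565 = 568.1 N·m counterclockwise.
Crate: 20.1 × 9.81 = 197.2 N down at 3.31 m → arm 0.23 m, τ = 197.2 × 0.23 = 45.36 N·m counterclockwise.
Sign: 28.4 × 9.81 = 278.6 N down at 1.82 m → arm 1.72 m, τ = 278.6 × 1.72 = 479.2 N·m counterclockwise.
Paint can: 9.19 × 9.81 = 90.15 N down at 2.5 m → arm 1.04 m, τ = 90.15 × 1.04 = 93.76 N·m counterclockwise.
Net load moment about support B = 1186 N·m counterclockwise.
Reaction R at support A is upward at 0.619 m, arm 2.921 m → moment R × 2.921 clockwise.
For rotational equilibrium, R × 2.921 = 1186, so R = 406 N.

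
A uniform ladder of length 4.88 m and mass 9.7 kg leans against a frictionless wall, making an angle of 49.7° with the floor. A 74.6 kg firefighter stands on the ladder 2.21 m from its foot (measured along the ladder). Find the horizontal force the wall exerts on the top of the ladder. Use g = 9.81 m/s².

N_wall ≈ 321 N

Sum moments about the foot of the ladder (the floor normal and friction both act there and drop out).
Ladder weight 9.7×9.81 = 95.16 N acts at 2.44 m along the ladder; its horizontal arm is 2.44·cos49.7° = 1.578 m → τ = 150.2 N·m clockwise.
Firefighter: 74.6×9.81 = 731.8 N at 2.21 m → arm 1.429 m → τ = 1046 N·m clockwise.
Wall normal N acts horizontally at the top; its moment arm is the height L sinθ = 4.88·sin49.7° = 3.722 m, counterclockwise.
Στ = 0 ⇒ N × 3.722 = 1196 ⇒ N = 321 N.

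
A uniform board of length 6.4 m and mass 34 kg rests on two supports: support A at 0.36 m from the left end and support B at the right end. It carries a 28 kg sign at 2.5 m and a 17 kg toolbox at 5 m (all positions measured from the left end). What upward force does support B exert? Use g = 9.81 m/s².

R_B ≈ 382 N

Taking torques about support A:
Beam weight: 34 × 9.81 = 333.5 N down at 3.2 m → arm 2.84 m, τ = 333.5 × 2.84 = 947.1 N·m clockwise.
Sign: 28 × 9.81 = 274.7 N down at 2.5 m → arm 2.14 m, τ = 274.7 × 2.14 = 587.9 N·m clockwise.
Toolbox: 17 × 9.81 = 166.8 N down at 5 m → arm 4.64 m, τ = 166.8 × 4.64 = 774 N·m clockwise.
Net load moment about support A = 2309 N·m clockwise.
Reaction R at support B is upward at 6.4 m, arm 6.04 m → moment R × 6.04 counterclockwise.
For rotational equilibrium, R × 6.04 = 2309, so R = 382 N.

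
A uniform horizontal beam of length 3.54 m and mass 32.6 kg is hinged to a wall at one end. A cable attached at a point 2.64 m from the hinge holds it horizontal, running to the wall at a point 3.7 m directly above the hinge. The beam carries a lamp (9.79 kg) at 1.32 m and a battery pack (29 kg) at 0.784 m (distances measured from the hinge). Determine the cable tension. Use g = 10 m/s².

About the hinge:
Beam weight: 32.6 × 10 = 326 N down at 1.77 m → arm 1.77 m, τ = 326 × 1.77 = 577 N·m clockwise.
Lamp: 9.79 × 10 = 97.9 N down at 1.32 m → arm 1.32 m, τ = 97.9 × 1.32 = 129.2 N·m clockwise.
Battery pack: 29 × 10 = 290 N down at 0.784 m → arm 0.784 m, τ = 290 × 0.784 = 227.4 N·m clockwise.
Total clockwise load moment = 933.6 N·m.
The cable tension T acts at 2.64 m; only its component perpendicular to the beam, T sinθ, produces torque. sinθ = h/√(h²+d²) = 3.7/√(3.7²+2.64²) = 0.814.
Setting net torque to zero: T × 2.64 × 0.814 = 933.6 → T = 933.6 / 2.149 = 434 N.

T ≈ 434 N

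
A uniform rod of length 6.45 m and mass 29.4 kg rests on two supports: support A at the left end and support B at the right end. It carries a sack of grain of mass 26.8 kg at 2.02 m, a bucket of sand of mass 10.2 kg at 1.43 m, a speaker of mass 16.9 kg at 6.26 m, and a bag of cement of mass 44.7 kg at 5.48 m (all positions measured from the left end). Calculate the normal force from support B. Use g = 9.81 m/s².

R_B ≈ 782 N

Taking torques about support A:
Beam weight: 29.4 × 9.81 = 288.4 N down at 3.225 m → arm 3.225 m, τ = 288.4 × 3.225 = 930.1 N·m clockwise.
Sack of grain: 26.8 × 9.81 = 262.9 N down at 2.02 m → arm 2.02 m, τ = 262.9 × 2.02 = 531.1 N·m clockwise.
Bucket of sand: 10.2 × 9.81 = 100.1 N down at 1.43 m → arm 1.43 m, τ = 100.1 × 1.43 = 143.1 N·m clockwise.
Speaker: 16.9 × 9.81 = 165.8 N down at 6.26 m → arm 6.26 m, τ = 165.8 × 6.26 = 1038 N·m clockwise.
Bag of cement: 44.7 × 9.81 = 438.5 N down at 5.48 m → arm 5.48 m, τ = 438.5 × 5.48 = 2403 N·m clockwise.
Net load moment about support A = 5045 N·m clockwise.
Reaction R at support B is upward at 6.45 m, arm 6.45 m → moment R × 6.45 counterclockwise.
For rotational equilibrium, R × 6.45 = 5045, so R = 782 N.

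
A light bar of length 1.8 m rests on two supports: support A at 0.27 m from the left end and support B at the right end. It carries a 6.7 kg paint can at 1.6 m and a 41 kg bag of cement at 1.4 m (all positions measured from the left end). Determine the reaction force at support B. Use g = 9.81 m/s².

Taking torques about support A:
Paint can: 6.7 × 9.81 = 65.73 N down at 1.6 m → arm 1.33 m, τ = 65.73 × 1.33 = 87.42 N·m clockwise.
Bag of cement: 41 × 9.81 = 402.2 N down at 1.4 m → arm 1.13 m, τ = 402.2 × 1.13 = 454.5 N·m clockwise.
Net load moment about support A = 541.9 N·m clockwise.
Reaction R at support B is upward at 1.8 m, arm 1.53 m → moment R × 1.53 counterclockwise.
Στ = 0 ⇒ R × 1.53 = 541.9 ⇒ R = 354 N.

R_B ≈ 354 N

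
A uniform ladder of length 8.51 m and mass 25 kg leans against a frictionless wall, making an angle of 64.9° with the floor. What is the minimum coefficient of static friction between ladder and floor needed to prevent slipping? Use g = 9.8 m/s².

μ_min ≈ 0.234

Sum moments about the foot of the ladder (the floor normal and friction both act there and drop out).
Ladder weight 25×9.8 = 245 N acts at 4.255 m along the ladder; its horizontal arm is 4.255·cos64.9° = 1.805 m → τ = 442.2 N·m clockwise.
Wall normal N acts horizontally at the top; its moment arm is the height L sinθ = 8.51·sin64.9° = 7.706 m, counterclockwise.
For rotational equilibrium, N × 7.706 = 442.2, so N = 57.38 N.
ΣFx = 0 ⇒ f = N_wall = 57.38 N. ΣFy = 0 ⇒ N_floor = 245 N.
μ_min = f / N_floor = 57.38 / 245 = 0.234.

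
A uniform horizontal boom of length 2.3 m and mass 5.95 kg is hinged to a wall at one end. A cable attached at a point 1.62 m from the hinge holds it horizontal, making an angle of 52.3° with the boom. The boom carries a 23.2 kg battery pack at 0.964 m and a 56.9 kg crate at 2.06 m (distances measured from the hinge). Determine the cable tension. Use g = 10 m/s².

Choose the hinge as the axis so the unknown hinge reaction has zero arm there.
Beam weight: 5.95 × 10 = 59.5 N down at 1.15 m → arm 1.15 m, τ = 59.5 × 1.15 = 68.42 N·m clockwise.
Battery pack: 23.2 × 10 = 232 N down at 0.964 m → arm 0.964 m, τ = 232 × 0.964 = 223.6 N·m clockwise.
Crate: 56.9 × 10 = 569 N down at 2.06 m → arm 2.06 m, τ = 569 × 2.06 = 1172 N·m clockwise.
Total clockwise load moment = 1464 N·m.
The cable tension T acts at 1.62 m; only its component perpendicular to the boom, T sinθ, produces torque. sin 52.3° = 0.7912.
Στ = 0 ⇒ T × 1.62 × 0.7912 = 1464 ⇒ T = 1464 / 1.282 = 1140 N.

T ≈ 1140 N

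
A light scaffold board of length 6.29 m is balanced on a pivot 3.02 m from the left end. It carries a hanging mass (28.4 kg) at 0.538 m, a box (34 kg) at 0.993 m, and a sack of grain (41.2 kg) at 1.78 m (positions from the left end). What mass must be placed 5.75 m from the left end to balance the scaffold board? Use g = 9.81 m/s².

m ≈ 69.8 kg

About the pivot (at 3.02 m from the left end):
Hanging mass: 28.4 × 9.81 = 278.6 N down at 0.538 m → arm 2.482 m, τ = 278.6 × 2.482 = 691.5 N·m counterclockwise.
Box: 34 × 9.81 = 333.5 N down at 0.993 m → arm 2.027 m, τ = 333.5 × 2.027 = 676 N·m counterclockwise.
Sack of grain: 41.2 × 9.81 = 404.2 N down at 1.78 m → arm 1.24 m, τ = 404.2 × 1.24 = 501.2 N·m counterclockwise.
Net moment of known loads = 1869 N·m counterclockwise.
An unknown mass m at 5.75 m has arm 2.73 m; its moment is m·g·2.73 clockwise.
Balancing moments: m × 9.81 × 2.73 = 1869, giving m = 1869 / (9.81 × 2.73) = 69.8 kg.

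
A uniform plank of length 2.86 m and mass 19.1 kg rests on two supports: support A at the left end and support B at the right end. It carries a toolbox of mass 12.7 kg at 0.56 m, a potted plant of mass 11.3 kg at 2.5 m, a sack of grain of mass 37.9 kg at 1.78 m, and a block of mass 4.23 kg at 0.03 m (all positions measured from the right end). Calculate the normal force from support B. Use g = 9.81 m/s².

About support A:
Beam weight: 19.1 × 9.81 = 187.4 N down at 1.43 m → arm 1.43 m, τ = 187.4 × 1.43 = 268 N·m clockwise.
Toolbox: 12.7 × 9.81 = 124.6 N down at 0.56 m → arm 2.3 m, τ = 124.6 × 2.3 = 286.6 N·m clockwise.
Potted plant: 11.3 × 9.81 = 110.9 N down at 2.5 m → arm 0.36 m, τ = 110.9 × 0.36 = 39.92 N·m clockwise.
Sack of grain: 37.9 × 9.81 = 371.8 N down at 1.78 m → arm 1.08 m, τ = 371.8 × 1.08 = 401.5 N·m clockwise.
Block: 4.23 × 9.81 = 41.5 N down at 0.03 m → arm 2.83 m, τ = 41.5 × 2.83 = 117.4 N·m clockwise.
Net load moment about support A = 1113 N·m clockwise.
Reaction R at support B is upward at 0 m, arm 2.86 m → moment R × 2.86 counterclockwise.
Balancing moments: R × 2.86 = 1113, giving R = 389 N.

R_B ≈ 389 N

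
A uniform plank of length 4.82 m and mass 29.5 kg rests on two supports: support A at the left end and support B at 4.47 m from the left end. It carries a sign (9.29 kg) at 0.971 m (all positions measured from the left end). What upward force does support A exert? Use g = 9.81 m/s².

About support B:
Beam weight: 29.5 × 9.81 = 289.4 N down at 2.41 m → arm 2.06 m, τ = 289.4 × 2.06 = 596.2 N·m counterclockwise.
Sign: 9.29 × 9.81 = 91.13 N down at 0.971 m → arm 3.499 m, τ = 91.13 × 3.499 = 318.9 N·m counterclockwise.
Net load moment about support B = 915.1 N·m counterclockwise.
Reaction R at support A is upward at 0 m, arm 4.47 m → moment R × 4.47 clockwise.
Setting net torque to zero: R × 4.47 = 915.1 → R = 205 N.

R_A ≈ 205 N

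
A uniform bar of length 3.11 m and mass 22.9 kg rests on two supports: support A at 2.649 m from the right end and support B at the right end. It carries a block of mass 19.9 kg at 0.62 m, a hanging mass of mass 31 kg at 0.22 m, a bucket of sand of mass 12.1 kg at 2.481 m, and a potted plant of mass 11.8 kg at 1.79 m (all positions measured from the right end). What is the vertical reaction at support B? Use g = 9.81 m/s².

R_B ≈ 566 N

Sum moments about support A (its reaction then has zero moment arm).
Beam weight: 22.9 × 9.81 = 224.6 N down at 1.555 m → arm 1.094 m, τ = 224.6 × 1.094 = 245.7 N·m clockwise.
Block: 19.9 × 9.81 = 195.2 N down at 0.62 m → arm 2.029 m, τ = 195.2 × 2.029 = 396.1 N·m clockwise.
Hanging mass: 31 × 9.81 = 304.1 N down at 0.22 m → arm 2.429 m, τ = 304.1 × 2.429 = 738.7 N·m clockwise.
Bucket of sand: 12.1 × 9.81 = 118.7 N down at 2.481 m → arm 0.168 m, τ = 118.7 × 0.168 = 19.94 N·m clockwise.
Potted plant: 11.8 × 9.81 = 115.8 N down at 1.79 m → arm 0.859 m, τ = 115.8 × 0.859 = 99.47 N·m clockwise.
Net load moment about support A = 1500 N·m clockwise.
Reaction R at support B is upward at 0 m, arm 2.649 m → moment R × 2.649 counterclockwise.
Setting net torque to zero: R × 2.649 = 1500 → R = 566 N.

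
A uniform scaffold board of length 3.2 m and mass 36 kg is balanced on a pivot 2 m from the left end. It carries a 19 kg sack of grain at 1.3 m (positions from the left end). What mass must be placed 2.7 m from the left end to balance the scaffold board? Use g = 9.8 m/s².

Sum moments about the pivot (at 2 m from the left end) (the support reaction has zero arm there).
Beam weight: 36 × 9.8 = 352.8 N down at 1.6 m → arm 0.4 m, τ = 352.8 × 0.4 = 141.1 N·m counterclockwise.
Sack of grain: 19 × 9.8 = 186.2 N down at 1.3 m → arm 0.7 m, τ = 186.2 × 0.7 = 130.3 N·m counterclockwise.
Net moment of known loads = 271.4 N·m counterclockwise.
An unknown mass m at 2.7 m has arm 0.7 m; its moment is m·g·0.7 clockwise.
For rotational equilibrium, m × 9.8 × 0.7 = 271.4, so m = 271.4 / (9.8 × 0.7) = 39.6 kg.

m ≈ 39.6 kg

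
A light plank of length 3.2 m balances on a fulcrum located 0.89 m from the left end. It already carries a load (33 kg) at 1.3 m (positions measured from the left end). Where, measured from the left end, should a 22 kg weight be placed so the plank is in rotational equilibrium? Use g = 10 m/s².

Taking torques about the fulcrum (at 0.89 m from the left end):
Load: 33 × 10 = 330 N down at 1.3 m → arm 0.41 m, τ = 330 × 0.41 = 135.3 N·m clockwise.
Net moment of existing loads = 135.3 N·m clockwise.
The weight weighs 22 × 10 = 220 N and must supply an equal counterclockwise moment, so its lever arm about the fulcrum is 135.3 / 220 = 0.615 m.
That puts it at 0.89 − 0.615 = 0.275 m from the left end.

x ≈ 0.275 m from the left end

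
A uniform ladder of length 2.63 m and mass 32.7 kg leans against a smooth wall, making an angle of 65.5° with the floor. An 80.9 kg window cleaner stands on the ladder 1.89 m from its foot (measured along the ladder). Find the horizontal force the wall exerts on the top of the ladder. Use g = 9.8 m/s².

N_wall ≈ 333 N

Taking torques about the foot of the ladder:
Ladder weight 32.7×9.8 = 320.5 N acts at 1.315 m along the ladder; its horizontal arm is 1.315·cos65.5° = 0.5453 m → τ = 174.8 N·m clockwise.
Window cleaner: 80.9×9.8 = 792.8 N at 1.89 m → arm 0.7838 m → τ = 621.4 N·m clockwise.
Wall normal N acts horizontally at the top; its moment arm is the height L sinθ = 2.63·sin65.5° = 2.393 m, counterclockwise.
Στ = 0 ⇒ N × 2.393 = 796.2 ⇒ N = 333 N.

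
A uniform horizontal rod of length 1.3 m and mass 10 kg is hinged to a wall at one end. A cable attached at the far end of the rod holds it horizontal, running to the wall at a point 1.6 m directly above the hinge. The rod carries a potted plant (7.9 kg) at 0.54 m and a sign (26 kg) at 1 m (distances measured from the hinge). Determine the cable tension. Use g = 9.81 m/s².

T ≈ 357 N

Sum moments about the hinge (the unknown hinge reaction has zero arm there).
Beam weight: 10 × 9.81 = 98.1 N down at 0.65 m → arm 0.65 m, τ = 98.1 × 0.65 = 63.77 N·m clockwise.
Potted plant: 7.9 × 9.81 = 77.5 N down at 0.54 m → arm 0.54 m, τ = 77.5 × 0.54 = 41.85 N·m clockwise.
Sign: 26 × 9.81 = 255.1 N down at 1 m → arm 1 m, τ = 255.1 × 1 = 255.1 N·m clockwise.
Total clockwise load moment = 360.7 N·m.
The cable tension T acts at 1.3 m; only its component perpendicular to the rod, T sinθ, produces torque. sinθ = h/√(h²+d²) = 1.6/√(1.6²+1.3²) = 0.7761.
Στ = 0 ⇒ T × 1.3 × 0.7761 = 360.7 ⇒ T = 360.7 / 1.009 = 357 N.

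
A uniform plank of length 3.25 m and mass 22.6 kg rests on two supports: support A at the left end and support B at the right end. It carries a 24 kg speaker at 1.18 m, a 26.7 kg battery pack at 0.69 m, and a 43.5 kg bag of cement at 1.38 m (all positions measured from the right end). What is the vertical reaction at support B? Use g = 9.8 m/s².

R_B ≈ 712 N

Take moments about support A.
Beam weight: 22.6 × 9.8 = 221.5 N down at 1.625 m → arm 1.625 m, τ = 221.5 × 1.625 = 359.9 N·m clockwise.
Speaker: 24 × 9.8 = 235.2 N down at 1.18 m → arm 2.07 m, τ = 235.2 × 2.07 = 486.9 N·m clockwise.
Battery pack: 26.7 × 9.8 = 261.7 N down at 0.69 m → arm 2.56 m, τ = 261.7 × 2.56 = 670 N·m clockwise.
Bag of cement: 43.5 × 9.8 = 426.3 N down at 1.38 m → arm 1.87 m, τ = 426.3 × 1.87 = 797.2 N·m clockwise.
Net load moment about support A = 2314 N·m clockwise.
Reaction R at support B is upward at 0 m, arm 3.25 m → moment R × 3.25 counterclockwise.
For rotational equilibrium, R × 3.25 = 2314, so R = 712 N.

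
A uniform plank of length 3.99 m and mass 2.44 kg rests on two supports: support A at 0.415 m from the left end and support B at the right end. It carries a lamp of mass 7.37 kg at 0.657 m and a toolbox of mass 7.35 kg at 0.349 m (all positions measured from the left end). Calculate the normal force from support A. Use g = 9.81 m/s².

Taking torques about support B:
Beam weight: 2.44 × 9.81 = 23.94 N down at 1.995 m → arm 1.995 m, τ = 23.94 × 1.995 = 47.76 N·m counterclockwise.
Lamp: 7.37 × 9.81 = 72.3 N down at 0.657 m → arm 3.333 m, τ = 72.3 × 3.333 = 241 N·m counterclockwise.
Toolbox: 7.35 × 9.81 = 72.1 N down at 0.349 m → arm 3.641 m, τ = 72.1 × 3.641 = 262.5 N·m counterclockwise.
Net load moment about support B = 551.3 N·m counterclockwise.
Reaction R at support A is upward at 0.415 m, arm 3.575 m → moment R × 3.575 clockwise.
Setting net torque to zero: R × 3.575 = 551.3 → R = 154 N.

R_A ≈ 154 N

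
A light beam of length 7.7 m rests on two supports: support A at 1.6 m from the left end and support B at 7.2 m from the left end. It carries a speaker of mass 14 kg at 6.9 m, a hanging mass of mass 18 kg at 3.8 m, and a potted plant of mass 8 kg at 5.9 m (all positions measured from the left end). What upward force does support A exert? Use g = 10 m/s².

Take moments about support B.
Speaker: 14 × 10 = 140 N down at 6.9 m → arm 0.3 m, τ = 140 × 0.3 = 42 N·m counterclockwise.
Hanging mass: 18 × 10 = 180 N down at 3.8 m → arm 3.4 m, τ = 180 × 3.4 = 612 N·m counterclockwise.
Potted plant: 8 × 10 = 80 N down at 5.9 m → arm 1.3 m, τ = 80 × 1.3 = 104 N·m counterclockwise.
Net load moment about support B = 758 N·m counterclockwise.
Reaction R at support A is upward at 1.6 m, arm 5.6 m → moment R × 5.6 clockwise.
Balancing moments: R × 5.6 = 758, giving R = 135 N.

R_A ≈ 135 N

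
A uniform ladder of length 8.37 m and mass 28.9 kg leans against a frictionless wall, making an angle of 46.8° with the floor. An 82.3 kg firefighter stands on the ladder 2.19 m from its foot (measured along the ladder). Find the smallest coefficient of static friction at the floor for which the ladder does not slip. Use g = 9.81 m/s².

Take moments about the foot of the ladder.
Ladder weight 28.9×9.81 = 283.5 N acts at 4.185 m along the ladder; its horizontal arm is 4.185·cos46.8° = 2.865 m → τ = 812.2 N·m clockwise.
Firefighter: 82.3×9.81 = 807.4 N at 2.19 m → arm 1.499 m → τ = 1210 N·m clockwise.
Wall normal N acts horizontally at the top; its moment arm is the height L sinθ = 8.37·sin46.8° = 6.101 m, counterclockwise.
For rotational equilibrium, N × 6.101 = 2022, so N = 331.4 N.
ΣFx = 0 ⇒ f = N_wall = 331.4 N. ΣFy = 0 ⇒ N_floor = 1091 N.
μ_min = f / N_floor = 331.4 / 1091 = 0.304.

μ_min ≈ 0.304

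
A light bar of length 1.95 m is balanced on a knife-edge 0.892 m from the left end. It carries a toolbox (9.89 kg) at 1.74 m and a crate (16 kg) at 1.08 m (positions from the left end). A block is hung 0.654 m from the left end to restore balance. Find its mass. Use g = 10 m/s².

m ≈ 47.9 kg

Take moments about the knife-edge (at 0.892 m from the left end).
Toolbox: 9.89 × 10 = 98.9 N down at 1.74 m → arm 0.848 m, τ = 98.9 × 0.848 = 83.87 N·m clockwise.
Crate: 16 × 10 = 160 N down at 1.08 m → arm 0.188 m, τ = 160 × 0.188 = 30.08 N·m clockwise.
Net moment of known loads = 114 N·m clockwise.
An unknown mass m at 0.654 m has arm 0.238 m; its moment is m·g·0.238 counterclockwise.
Setting net torque to zero: m × 10 × 0.238 = 114 → m = 114 / (10 × 0.238) = 47.9 kg.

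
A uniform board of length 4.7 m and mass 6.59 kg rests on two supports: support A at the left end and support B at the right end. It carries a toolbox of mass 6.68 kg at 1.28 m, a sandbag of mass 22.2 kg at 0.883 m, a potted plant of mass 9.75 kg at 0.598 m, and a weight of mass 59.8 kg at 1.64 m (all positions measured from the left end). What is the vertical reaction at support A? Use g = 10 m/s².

Take moments about support B.
Beam weight: 6.59 × 10 = 65.9 N down at 2.35 m → arm 2.35 m, τ = 65.9 × 2.35 = 154.9 N·m counterclockwise.
Toolbox: 6.68 × 10 = 66.8 N down at 1.28 m → arm 3.42 m, τ = 66.8 × 3.42 = 228.5 N·m counterclockwise.
Sandbag: 22.2 × 10 = 222 N down at 0.883 m → arm 3.817 m, τ = 222 × 3.817 = 847.4 N·m counterclockwise.
Potted plant: 9.75 × 10 = 97.5 N down at 0.598 m → arm 4.102 m, τ = 97.5 × 4.102 = 399.9 N·m counterclockwise.
Weight: 59.8 × 10 = 598 N down at 1.64 m → arm 3.06 m, τ = 598 × 3.06 = 1830 N·m counterclockwise.
Net load moment about support B = 3461 N·m counterclockwise.
Reaction R at support A is upward at 0 m, arm 4.7 m → moment R × 4.7 clockwise.
Balancing moments: R × 4.7 = 3461, giving R = 736 N.

R_A ≈ 736 N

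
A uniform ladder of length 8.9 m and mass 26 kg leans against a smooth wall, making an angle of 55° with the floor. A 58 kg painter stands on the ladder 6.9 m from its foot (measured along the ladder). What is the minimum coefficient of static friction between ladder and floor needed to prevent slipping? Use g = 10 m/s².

μ_min ≈ 0.483

Take moments about the foot of the ladder.
Ladder weight 26×10 = 260 N acts at 4.45 m along the ladder; its horizontal arm is 4.45·cos55° = 2.552 m → τ = 663.5 N·m clockwise.
Painter: 58×10 = 580 N at 6.9 m → arm 3.958 m → τ = 2296 N·m clockwise.
Wall normal N acts horizontally at the top; its moment arm is the height L sinθ = 8.9·sin55° = 7.29 m, counterclockwise.
Στ = 0 ⇒ N × 7.29 = 2960 ⇒ N = 406 N.
ΣFx = 0 ⇒ f = N_wall = 406 N. ΣFy = 0 ⇒ N_floor = 840 N.
μ_min = f / N_floor = 406 / 840 = 0.483.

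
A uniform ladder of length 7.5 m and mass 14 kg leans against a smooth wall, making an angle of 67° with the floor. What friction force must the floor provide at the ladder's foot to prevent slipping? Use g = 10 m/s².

Sum moments about the foot of the ladder (the floor normal and friction both act there and drop out).
Ladder weight 14×10 = 140 N acts at 3.75 m along the ladder; its horizontal arm is 3.75·cos67° = 1.465 m → τ = 205.1 N·m clockwise.
Wall normal N acts horizontally at the top; its moment arm is the height L sinθ = 7.5·sin67° = 6.904 m, counterclockwise.
For rotational equilibrium, N × 6.904 = 205.1, so N = 29.7 N.
ΣFx = 0: friction at the foot balances the wall's push, so f = N_wall = 29.7 N.

f ≈ 29.7 N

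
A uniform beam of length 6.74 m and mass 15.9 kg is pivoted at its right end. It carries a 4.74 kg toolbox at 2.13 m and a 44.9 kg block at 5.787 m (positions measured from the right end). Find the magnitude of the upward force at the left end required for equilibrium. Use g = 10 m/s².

F ≈ 480 N

Choose the right end as the axis so the unknown pivot reaction has zero arm there.
Beam weight: 15.9 × 10 = 159 N down at 3.37 m → arm 3.37 m, τ = 159 × 3.37 = 535.8 N·m counterclockwise.
Toolbox: 4.74 × 10 = 47.4 N down at 2.13 m → arm 2.13 m, τ = 47.4 × 2.13 = 101 N·m counterclockwise.
Block: 44.9 × 10 = 449 N down at 5.787 m → arm 5.787 m, τ = 449 × 5.787 = 2598 N·m counterclockwise.
Net moment of the loads = 3235 N·m counterclockwise.
The upward force F acts at the left end, arm 6.74 m, giving F × 6.74 clockwise.
Στ = 0 ⇒ F × 6.74 = 3235 ⇒ F = 3235 / 6.74 = 480 N.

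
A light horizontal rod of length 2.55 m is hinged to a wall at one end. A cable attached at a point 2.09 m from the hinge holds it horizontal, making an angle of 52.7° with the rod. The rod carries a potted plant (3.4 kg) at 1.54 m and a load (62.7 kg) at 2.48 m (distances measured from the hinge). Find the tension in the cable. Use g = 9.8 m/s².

Take moments about the hinge.
Potted plant: 3.4 × 9.8 = 33.32 N down at 1.54 m → arm 1.54 m, τ = 33.32 × 1.54 = 51.31 N·m clockwise.
Load: 62.7 × 9.8 = 614.5 N down at 2.48 m → arm 2.48 m, τ = 614.5 × 2.48 = 1524 N·m clockwise.
Total clockwise load moment = 1575 N·m.
The cable tension T acts at 2.09 m; only its component perpendicular to the rod, T sinθ, produces torque. sin 52.7° = 0.7955.
Balancing moments: T × 2.09 × 0.7955 = 1575, giving T = 1575 / 1.663 = 947 N.

T ≈ 947 N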